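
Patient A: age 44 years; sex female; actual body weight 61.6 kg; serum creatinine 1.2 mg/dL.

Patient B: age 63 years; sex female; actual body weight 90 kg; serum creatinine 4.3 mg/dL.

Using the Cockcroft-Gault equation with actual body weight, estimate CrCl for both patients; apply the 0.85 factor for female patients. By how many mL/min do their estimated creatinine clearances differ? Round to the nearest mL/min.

39 mL/min

Patient A: CrCl = (140 − 44) × 61.6 / (72 × 1.2) × 0.85 = 5913.6 / 86.40 × 0.85 ≈ 58.2 mL/min
Patient B: CrCl = (140 − 63) × 90 / (72 × 4.3) × 0.85 = 6930.0 / 309.60 × 0.85 ≈ 19.0 mL/min
|58.2 − 19.0| = 39.2 mL/min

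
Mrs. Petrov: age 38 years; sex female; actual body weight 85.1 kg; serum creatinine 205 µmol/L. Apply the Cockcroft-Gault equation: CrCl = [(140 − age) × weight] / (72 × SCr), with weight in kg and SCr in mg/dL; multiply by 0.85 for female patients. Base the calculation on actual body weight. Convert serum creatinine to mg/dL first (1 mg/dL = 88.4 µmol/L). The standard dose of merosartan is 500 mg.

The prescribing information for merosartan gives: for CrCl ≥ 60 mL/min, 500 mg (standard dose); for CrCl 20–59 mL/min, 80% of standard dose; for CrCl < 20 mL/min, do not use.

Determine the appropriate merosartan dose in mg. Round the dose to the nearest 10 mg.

SCr = 205 / 88.4 = 2.319 mg/dL
CrCl = (140 − 38) × 85.1 / (72 × 2.319) × 0.85 = 8680.2 / 166.97 × 0.85 ≈ 44.2 mL/min
CrCl ≈ 44 mL/min → bracket 20–59 mL/min.
80% of 500 mg = 400 mg

400 mg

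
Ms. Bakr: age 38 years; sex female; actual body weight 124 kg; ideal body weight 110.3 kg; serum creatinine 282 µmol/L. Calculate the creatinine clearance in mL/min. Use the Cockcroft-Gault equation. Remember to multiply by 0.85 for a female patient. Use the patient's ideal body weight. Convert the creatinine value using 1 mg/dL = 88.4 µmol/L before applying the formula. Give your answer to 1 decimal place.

41.6 mL/min

SCr = 282 / 88.4 = 3.19 mg/dL
CrCl = (140 − 38) × 110.3 / (72 × 3.19) × 0.85 = 11250.6 / 229.68 × 0.85 ≈ 41.6 mL/min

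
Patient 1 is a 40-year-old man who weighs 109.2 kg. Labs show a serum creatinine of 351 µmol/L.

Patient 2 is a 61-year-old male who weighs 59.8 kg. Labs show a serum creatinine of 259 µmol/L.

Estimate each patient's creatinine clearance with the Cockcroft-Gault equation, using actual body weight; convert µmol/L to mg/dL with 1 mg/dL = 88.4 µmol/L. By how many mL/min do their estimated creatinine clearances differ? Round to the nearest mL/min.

Patient 1: SCr = 351 / 88.4 = 3.971 mg/dL
Patient 1: CrCl = (140 − 40) × 109.2 / (72 × 3.971) = 10920.0 / 285.91 ≈ 38.2 mL/min
Patient 2: SCr = 259 / 88.4 = 2.93 mg/dL
Patient 2: CrCl = (140 − 61) × 59.8 / (72 × 2.93) = 4724.2 / 210.96 ≈ 22.4 mL/min
|38.2 − 22.4| = 15.8 mL/min

16 mL/min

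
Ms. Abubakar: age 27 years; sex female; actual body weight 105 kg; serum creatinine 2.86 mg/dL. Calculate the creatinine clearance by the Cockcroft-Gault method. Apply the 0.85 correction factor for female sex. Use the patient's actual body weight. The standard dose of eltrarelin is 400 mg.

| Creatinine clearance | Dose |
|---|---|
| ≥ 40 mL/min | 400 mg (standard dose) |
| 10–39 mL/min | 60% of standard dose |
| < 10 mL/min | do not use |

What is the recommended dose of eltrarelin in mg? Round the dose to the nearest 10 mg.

400 mg

CrCl = (140 − 27) × 105 / (72 × 2.86) × 0.85 = 11865.0 / 205.92 × 0.85 ≈ 49.0 mL/min
CrCl ≈ 49 mL/min → bracket ≥ 40 mL/min.
100% of 400 mg = 400 mg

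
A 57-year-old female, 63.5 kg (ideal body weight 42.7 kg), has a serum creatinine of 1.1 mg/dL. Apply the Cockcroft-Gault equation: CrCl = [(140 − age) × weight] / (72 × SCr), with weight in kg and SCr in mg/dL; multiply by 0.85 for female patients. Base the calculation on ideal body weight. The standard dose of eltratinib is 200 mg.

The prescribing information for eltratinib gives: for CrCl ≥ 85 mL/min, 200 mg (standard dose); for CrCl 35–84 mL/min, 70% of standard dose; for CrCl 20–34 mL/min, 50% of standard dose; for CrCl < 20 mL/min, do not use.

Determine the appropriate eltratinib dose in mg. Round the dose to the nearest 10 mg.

CrCl = (140 − 57) × 42.7 / (72 × 1.1) × 0.85 = 3544.1 / 79.20 × 0.85 ≈ 38.0 mL/min
CrCl ≈ 38 mL/min → bracket 35–84 mL/min.
70% of 200 mg = 140 mg

140 mg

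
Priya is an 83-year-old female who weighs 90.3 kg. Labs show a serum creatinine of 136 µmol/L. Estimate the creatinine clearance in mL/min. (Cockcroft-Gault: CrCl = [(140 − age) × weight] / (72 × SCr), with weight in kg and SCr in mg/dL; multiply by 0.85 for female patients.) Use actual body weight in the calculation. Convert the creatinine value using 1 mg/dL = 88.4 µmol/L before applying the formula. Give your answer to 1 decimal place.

SCr = 136 / 88.4 = 1.538 mg/dL
CrCl = (140 − 83) × 90.3 / (72 × 1.538) × 0.85 = 5147.1 / 110.74 × 0.85 ≈ 39.5 mL/min

39.5 mL/min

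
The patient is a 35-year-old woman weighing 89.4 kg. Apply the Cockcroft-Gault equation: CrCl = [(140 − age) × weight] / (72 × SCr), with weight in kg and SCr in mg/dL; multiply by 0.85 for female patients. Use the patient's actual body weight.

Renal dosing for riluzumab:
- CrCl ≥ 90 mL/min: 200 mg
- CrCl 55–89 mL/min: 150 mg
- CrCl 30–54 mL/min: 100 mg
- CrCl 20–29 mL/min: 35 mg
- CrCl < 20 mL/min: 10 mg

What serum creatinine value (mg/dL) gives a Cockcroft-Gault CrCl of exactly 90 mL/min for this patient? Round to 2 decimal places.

Standard dose requires CrCl ≥ 90 mL/min.
Set (140 − 35) × 89.4 × 0.85 / (72 × SCr) = 90
SCr = (140 − 35) × 89.4 × 0.85 / (72 × 90) = 1.231 mg/dL

1.23 mg/dL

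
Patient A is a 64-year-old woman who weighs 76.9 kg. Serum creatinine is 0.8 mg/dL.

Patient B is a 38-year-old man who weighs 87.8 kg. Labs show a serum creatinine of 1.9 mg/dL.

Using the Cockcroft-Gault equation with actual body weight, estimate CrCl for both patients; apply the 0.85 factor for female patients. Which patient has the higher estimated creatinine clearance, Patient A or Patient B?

Patient A: CrCl = (140 − 64) × 76.9 / (72 × 0.8) × 0.85 = 5844.4 / 57.60 × 0.85 ≈ 86.2 mL/min
Patient B: CrCl = (140 − 38) × 87.8 / (72 × 1.9) = 8955.6 / 136.80 ≈ 65.5 mL/min
86.2 vs 65.5 mL/min → Patient A is higher.

Patient A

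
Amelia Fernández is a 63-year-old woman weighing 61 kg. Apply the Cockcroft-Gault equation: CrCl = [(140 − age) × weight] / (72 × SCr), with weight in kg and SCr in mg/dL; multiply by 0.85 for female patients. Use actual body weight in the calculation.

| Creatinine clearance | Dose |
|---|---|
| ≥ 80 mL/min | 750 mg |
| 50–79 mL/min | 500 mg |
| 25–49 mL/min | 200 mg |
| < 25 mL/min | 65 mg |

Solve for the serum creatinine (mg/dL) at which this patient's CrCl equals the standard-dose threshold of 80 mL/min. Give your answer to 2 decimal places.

Standard dose requires CrCl ≥ 80 mL/min.
Set (140 − 63) × 61 × 0.85 / (72 × SCr) = 80
SCr = (140 − 63) × 61 × 0.85 / (72 × 80) = 0.693 mg/dL

0.69 mg/dL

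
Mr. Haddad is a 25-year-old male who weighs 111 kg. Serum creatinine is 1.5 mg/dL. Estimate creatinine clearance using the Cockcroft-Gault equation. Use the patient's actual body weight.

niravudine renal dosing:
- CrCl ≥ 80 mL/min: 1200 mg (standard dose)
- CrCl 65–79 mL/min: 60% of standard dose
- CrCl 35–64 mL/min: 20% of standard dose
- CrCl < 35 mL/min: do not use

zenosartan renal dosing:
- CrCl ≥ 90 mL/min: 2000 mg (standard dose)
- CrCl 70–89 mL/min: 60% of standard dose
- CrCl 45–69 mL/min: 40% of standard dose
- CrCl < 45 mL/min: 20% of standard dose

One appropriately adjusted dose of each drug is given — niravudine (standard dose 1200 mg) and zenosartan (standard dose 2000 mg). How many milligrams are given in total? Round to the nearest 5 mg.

3200 mg

CrCl = (140 − 25) × 111 / (72 × 1.5) = 12765.0 / 108.00 ≈ 118.2 mL/min
CrCl ≈ 118 mL/min.
niravudine: ≥ 80 mL/min → 100% of 1200 mg = 1200 mg.
zenosartan: ≥ 90 mL/min → 100% of 2000 mg = 2000 mg.
Total = 1200 + 2000 = 3200 mg.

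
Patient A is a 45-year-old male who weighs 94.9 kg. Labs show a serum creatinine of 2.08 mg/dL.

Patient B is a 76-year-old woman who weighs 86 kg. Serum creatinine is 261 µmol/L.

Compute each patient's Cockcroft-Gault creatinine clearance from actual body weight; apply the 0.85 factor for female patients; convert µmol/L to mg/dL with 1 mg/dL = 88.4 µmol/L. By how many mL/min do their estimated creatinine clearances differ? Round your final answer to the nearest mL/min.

Patient A: CrCl = (140 − 45) × 94.9 / (72 × 2.08) = 9015.5 / 149.76 ≈ 60.2 mL/min
Patient B: SCr = 261 / 88.4 = 2.952 mg/dL
Patient B: CrCl = (140 − 76) × 86 / (72 × 2.952) × 0.85 = 5504.0 / 212.54 × 0.85 ≈ 22.0 mL/min
|60.2 − 22.0| = 38.2 mL/min

38 mL/min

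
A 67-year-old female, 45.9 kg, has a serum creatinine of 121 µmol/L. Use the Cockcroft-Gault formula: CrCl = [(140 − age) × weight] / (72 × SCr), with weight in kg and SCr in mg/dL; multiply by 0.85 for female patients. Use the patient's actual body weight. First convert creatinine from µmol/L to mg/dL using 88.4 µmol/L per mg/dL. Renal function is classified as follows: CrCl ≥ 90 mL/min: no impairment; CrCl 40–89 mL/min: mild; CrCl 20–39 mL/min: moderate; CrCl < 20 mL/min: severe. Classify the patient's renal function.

SCr = 121 / 88.4 = 1.369 mg/dL
CrCl = (140 − 67) × 45.9 / (72 × 1.369) × 0.85 = 3350.7 / 98.57 × 0.85 ≈ 28.9 mL/min
29 mL/min falls in the 'moderate' range.

moderate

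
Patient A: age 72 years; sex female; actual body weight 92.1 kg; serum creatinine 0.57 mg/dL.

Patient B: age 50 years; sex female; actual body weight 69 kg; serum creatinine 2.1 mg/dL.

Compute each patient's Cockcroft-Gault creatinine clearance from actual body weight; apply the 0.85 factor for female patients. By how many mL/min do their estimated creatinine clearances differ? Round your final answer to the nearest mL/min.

Patient A: CrCl = (140 − 72) × 92.1 / (72 × 0.57) × 0.85 = 6262.8 / 41.04 × 0.85 ≈ 129.7 mL/min
Patient B: CrCl = (140 − 50) × 69 / (72 × 2.1) × 0.85 = 6210.0 / 151.20 × 0.85 ≈ 34.9 mL/min
|129.7 − 34.9| = 94.8 mL/min

95 mL/min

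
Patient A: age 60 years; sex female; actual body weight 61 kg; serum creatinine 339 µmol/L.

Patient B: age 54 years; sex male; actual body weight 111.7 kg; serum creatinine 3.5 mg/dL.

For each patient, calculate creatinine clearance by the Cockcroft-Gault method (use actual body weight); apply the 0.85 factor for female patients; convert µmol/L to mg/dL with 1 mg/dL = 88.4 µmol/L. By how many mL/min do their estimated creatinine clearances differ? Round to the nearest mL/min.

23 mL/min

Patient A: SCr = 339 / 88.4 = 3.835 mg/dL
Patient A: CrCl = (140 − 60) × 61 / (72 × 3.835) × 0.85 = 4880.0 / 276.12 × 0.85 ≈ 15.0 mL/min
Patient B: CrCl = (140 − 54) × 111.7 / (72 × 3.5) = 9606.2 / 252.00 ≈ 38.1 mL/min
|15.0 − 38.1| = 23.1 mL/min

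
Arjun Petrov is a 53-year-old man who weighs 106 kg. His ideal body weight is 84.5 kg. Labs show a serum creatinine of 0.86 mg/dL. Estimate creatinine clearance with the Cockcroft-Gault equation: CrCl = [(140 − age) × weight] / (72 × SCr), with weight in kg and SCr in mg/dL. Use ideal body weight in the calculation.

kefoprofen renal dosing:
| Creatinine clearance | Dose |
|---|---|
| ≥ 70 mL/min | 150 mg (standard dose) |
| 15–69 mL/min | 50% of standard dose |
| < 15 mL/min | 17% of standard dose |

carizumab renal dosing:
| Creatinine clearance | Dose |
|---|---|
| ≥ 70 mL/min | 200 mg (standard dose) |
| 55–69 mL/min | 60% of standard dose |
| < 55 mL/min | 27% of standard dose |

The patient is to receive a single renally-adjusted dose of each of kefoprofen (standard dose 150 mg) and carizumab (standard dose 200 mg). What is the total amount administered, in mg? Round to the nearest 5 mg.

CrCl = (140 − 53) × 84.5 / (72 × 0.86) = 7351.5 / 61.92 ≈ 118.7 mL/min
CrCl ≈ 119 mL/min.
kefoprofen: ≥ 70 mL/min → 100% of 150 mg = 150 mg.
carizumab: ≥ 70 mL/min → 100% of 200 mg = 200 mg.
Total = 150 + 200 = 350 mg.

350 mg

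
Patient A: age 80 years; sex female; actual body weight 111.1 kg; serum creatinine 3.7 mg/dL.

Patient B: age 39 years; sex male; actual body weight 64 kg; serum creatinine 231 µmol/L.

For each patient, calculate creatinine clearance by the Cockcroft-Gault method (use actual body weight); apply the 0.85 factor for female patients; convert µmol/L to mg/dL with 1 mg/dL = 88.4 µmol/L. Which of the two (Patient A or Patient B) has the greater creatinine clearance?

Patient B

Patient A: CrCl = (140 − 80) × 111.1 / (72 × 3.7) × 0.85 = 6666.0 / 266.40 × 0.85 ≈ 21.3 mL/min
Patient B: SCr = 231 / 88.4 = 2.613 mg/dL
Patient B: CrCl = (140 − 39) × 64 / (72 × 2.613) = 6464.0 / 188.14 ≈ 34.4 mL/min
21.3 vs 34.4 mL/min → Patient B is higher.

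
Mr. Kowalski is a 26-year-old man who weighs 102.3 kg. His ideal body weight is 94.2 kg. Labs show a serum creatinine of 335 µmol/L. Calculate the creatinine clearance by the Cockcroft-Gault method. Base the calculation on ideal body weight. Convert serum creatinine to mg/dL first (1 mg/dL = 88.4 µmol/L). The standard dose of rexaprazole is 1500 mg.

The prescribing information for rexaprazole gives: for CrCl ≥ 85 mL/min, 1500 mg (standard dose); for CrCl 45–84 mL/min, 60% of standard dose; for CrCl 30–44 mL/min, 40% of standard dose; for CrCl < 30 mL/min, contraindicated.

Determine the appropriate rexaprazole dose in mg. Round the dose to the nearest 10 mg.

600 mg

SCr = 335 / 88.4 = 3.79 mg/dL
CrCl = (140 − 26) × 94.2 / (72 × 3.79) = 10738.8 / 272.88 ≈ 39.4 mL/min
CrCl ≈ 39 mL/min → bracket 30–44 mL/min.
40% of 1500 mg = 600 mg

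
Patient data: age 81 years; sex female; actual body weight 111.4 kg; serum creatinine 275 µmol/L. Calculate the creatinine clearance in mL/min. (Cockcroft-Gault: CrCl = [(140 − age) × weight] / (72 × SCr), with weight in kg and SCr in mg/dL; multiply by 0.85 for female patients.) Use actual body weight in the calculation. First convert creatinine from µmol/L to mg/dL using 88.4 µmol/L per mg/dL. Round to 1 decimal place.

24.9 mL/min

SCr = 275 / 88.4 = 3.111 mg/dL
CrCl = (140 − 81) × 111.4 / (72 × 3.111) × 0.85 = 6572.6 / 223.99 × 0.85 ≈ 24.9 mL/min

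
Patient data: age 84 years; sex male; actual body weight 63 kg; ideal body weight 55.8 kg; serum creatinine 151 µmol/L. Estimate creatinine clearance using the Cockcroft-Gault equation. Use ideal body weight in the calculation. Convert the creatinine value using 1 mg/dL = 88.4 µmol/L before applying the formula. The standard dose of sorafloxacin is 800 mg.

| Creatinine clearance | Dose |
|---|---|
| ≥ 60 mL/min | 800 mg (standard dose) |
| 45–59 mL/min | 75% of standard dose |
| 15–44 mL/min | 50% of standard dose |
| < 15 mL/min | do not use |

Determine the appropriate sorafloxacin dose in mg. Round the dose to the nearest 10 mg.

400 mg

SCr = 151 / 88.4 = 1.708 mg/dL
CrCl = (140 − 84) × 55.8 / (72 × 1.708) = 3124.8 / 122.98 ≈ 25.4 mL/min
CrCl ≈ 25 mL/min → bracket 15–44 mL/min.
50% of 800 mg = 400 mg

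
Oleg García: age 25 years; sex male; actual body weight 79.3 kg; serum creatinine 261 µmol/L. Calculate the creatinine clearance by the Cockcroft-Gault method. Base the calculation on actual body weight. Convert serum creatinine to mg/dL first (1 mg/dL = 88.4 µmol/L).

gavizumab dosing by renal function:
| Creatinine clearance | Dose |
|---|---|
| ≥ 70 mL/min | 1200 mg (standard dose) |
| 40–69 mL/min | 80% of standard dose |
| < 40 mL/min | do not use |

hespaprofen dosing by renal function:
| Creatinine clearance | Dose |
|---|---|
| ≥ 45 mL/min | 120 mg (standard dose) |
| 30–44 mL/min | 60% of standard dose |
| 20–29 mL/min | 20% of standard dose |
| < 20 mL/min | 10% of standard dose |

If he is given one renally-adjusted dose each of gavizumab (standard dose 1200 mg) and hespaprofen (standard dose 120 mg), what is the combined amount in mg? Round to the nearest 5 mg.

1030 mg

SCr = 261 / 88.4 = 2.952 mg/dL
CrCl = (140 − 25) × 79.3 / (72 × 2.952) = 9119.5 / 212.54 ≈ 42.9 mL/min
CrCl ≈ 43 mL/min.
gavizumab: 40–69 mL/min → 80% of 1200 mg = 960 mg.
hespaprofen: 30–44 mL/min → 60% of 120 mg = 72 mg.
Total = 960 + 72 = 1032 mg.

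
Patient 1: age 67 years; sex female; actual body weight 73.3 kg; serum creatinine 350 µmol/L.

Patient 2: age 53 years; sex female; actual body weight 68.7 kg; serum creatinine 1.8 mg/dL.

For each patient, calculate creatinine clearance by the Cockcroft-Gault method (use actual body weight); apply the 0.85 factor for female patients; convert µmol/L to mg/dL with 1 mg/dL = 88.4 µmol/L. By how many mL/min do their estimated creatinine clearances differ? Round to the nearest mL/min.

23 mL/min

Patient 1: SCr = 350 / 88.4 = 3.959 mg/dL
Patient 1: CrCl = (140 − 67) × 73.3 / (72 × 3.959) × 0.85 = 5350.9 / 285.05 × 0.85 ≈ 16.0 mL/min
Patient 2: CrCl = (140 − 53) × 68.7 / (72 × 1.8) × 0.85 = 5976.9 / 129.60 × 0.85 ≈ 39.2 mL/min
|16.0 − 39.2| = 23.2 mL/min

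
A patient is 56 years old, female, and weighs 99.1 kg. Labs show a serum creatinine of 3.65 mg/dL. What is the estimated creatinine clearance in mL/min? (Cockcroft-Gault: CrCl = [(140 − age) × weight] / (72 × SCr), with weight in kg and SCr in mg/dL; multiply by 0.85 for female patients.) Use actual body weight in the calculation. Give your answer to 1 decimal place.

CrCl = (140 − 56) × 99.1 / (72 × 3.65) × 0.85 = 8324.4 / 262.80 × 0.85 ≈ 26.9 mL/min

26.9 mL/min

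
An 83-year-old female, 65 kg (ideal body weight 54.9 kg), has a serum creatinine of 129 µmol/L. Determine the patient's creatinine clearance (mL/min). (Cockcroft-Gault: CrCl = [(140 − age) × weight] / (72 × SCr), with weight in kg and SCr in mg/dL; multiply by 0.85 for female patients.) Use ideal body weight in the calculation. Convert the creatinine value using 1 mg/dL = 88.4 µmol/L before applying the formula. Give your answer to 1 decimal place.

SCr = 129 / 88.4 = 1.459 mg/dL
CrCl = (140 − 83) × 54.9 / (72 × 1.459) × 0.85 = 3129.3 / 105.05 × 0.85 ≈ 25.3 mL/min

25.3 mL/min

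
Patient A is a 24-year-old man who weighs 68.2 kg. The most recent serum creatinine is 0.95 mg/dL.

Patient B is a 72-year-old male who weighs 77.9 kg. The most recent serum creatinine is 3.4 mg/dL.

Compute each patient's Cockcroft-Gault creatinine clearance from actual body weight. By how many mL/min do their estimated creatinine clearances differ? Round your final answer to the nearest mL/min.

94 mL/min

Patient A: CrCl = (140 − 24) × 68.2 / (72 × 0.95) = 7911.2 / 68.40 ≈ 115.7 mL/min
Patient B: CrCl = (140 − 72) × 77.9 / (72 × 3.4) = 5297.2 / 244.80 ≈ 21.6 mL/min
|115.7 − 21.6| = 94.1 mL/min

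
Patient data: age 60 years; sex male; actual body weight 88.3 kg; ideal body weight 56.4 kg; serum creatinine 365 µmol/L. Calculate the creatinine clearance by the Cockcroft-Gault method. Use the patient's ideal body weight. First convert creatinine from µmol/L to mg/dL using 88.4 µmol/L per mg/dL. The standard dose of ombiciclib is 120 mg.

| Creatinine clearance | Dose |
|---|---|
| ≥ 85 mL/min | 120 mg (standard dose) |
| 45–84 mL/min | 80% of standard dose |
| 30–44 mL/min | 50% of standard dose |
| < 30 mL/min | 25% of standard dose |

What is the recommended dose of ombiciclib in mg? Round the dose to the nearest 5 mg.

SCr = 365 / 88.4 = 4.129 mg/dL
CrCl = (140 − 60) × 56.4 / (72 × 4.129) = 4512.0 / 297.29 ≈ 15.2 mL/min
CrCl ≈ 15 mL/min → bracket < 30 mL/min.
25% of 120 mg = 30 mg

30 mg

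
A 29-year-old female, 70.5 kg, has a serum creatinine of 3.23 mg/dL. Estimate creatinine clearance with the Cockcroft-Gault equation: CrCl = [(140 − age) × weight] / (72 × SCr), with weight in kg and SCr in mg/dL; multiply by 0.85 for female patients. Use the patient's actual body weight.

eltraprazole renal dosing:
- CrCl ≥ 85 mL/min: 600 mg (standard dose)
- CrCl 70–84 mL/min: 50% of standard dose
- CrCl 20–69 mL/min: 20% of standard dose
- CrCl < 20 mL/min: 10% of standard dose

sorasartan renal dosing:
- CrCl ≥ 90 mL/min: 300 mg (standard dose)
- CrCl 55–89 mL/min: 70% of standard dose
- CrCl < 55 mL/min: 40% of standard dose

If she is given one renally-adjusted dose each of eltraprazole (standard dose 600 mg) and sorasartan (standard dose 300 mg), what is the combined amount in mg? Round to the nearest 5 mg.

CrCl = (140 − 29) × 70.5 / (72 × 3.23) × 0.85 = 7825.5 / 232.56 × 0.85 ≈ 28.6 mL/min
CrCl ≈ 29 mL/min.
eltraprazole: 20–69 mL/min → 20% of 600 mg = 120 mg.
sorasartan: < 55 mL/min → 40% of 300 mg = 120 mg.
Total = 120 + 120 = 240 mg.

240 mg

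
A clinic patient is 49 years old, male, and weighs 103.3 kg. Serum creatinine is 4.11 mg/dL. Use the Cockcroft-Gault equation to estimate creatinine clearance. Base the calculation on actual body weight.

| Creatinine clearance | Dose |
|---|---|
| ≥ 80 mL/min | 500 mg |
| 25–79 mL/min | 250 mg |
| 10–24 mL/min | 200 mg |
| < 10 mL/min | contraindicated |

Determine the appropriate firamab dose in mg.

250 mg

CrCl = (140 − 49) × 103.3 / (72 × 4.11) = 9400.3 / 295.92 ≈ 31.8 mL/min
CrCl ≈ 32 mL/min → bracket 25–79 mL/min.
Dose for this bracket: 250 mg.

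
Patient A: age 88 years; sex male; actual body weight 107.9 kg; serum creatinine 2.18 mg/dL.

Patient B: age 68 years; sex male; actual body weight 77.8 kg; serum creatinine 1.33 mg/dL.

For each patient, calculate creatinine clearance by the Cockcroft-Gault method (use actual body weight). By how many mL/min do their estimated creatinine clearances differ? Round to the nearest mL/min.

23 mL/min

Patient A: CrCl = (140 − 88) × 107.9 / (72 × 2.18) = 5610.8 / 156.96 ≈ 35.7 mL/min
Patient B: CrCl = (140 − 68) × 77.8 / (72 × 1.33) = 5601.6 / 95.76 ≈ 58.5 mL/min
|35.7 − 58.5| = 22.8 mL/min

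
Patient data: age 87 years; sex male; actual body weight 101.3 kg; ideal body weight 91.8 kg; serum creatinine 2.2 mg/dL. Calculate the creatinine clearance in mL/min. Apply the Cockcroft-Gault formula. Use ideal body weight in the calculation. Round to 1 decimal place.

CrCl = (140 − 87) × 91.8 / (72 × 2.2) = 4865.4 / 158.40 ≈ 30.7 mL/min

30.7 mL/min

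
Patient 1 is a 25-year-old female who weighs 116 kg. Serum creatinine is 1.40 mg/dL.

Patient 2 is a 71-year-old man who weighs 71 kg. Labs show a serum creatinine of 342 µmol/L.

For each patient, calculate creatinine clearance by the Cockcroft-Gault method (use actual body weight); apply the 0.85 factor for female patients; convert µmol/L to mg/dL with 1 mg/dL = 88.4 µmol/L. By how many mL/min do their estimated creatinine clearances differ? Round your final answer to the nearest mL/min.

Patient 1: CrCl = (140 − 25) × 116 / (72 × 1.4) × 0.85 = 13340.0 / 100.80 × 0.85 ≈ 112.5 mL/min
Patient 2: SCr = 342 / 88.4 = 3.869 mg/dL
Patient 2: CrCl = (140 − 71) × 71 / (72 × 3.869) = 4899.0 / 278.57 ≈ 17.6 mL/min
|112.5 − 17.6| = 94.9 mL/min

95 mL/min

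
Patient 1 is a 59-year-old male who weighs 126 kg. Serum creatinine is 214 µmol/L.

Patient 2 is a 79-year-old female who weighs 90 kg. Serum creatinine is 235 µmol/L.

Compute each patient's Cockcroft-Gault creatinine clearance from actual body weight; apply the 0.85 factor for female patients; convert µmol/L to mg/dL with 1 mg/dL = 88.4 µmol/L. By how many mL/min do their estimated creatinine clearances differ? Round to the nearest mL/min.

34 mL/min

Patient 1: SCr = 214 / 88.4 = 2.421 mg/dL
Patient 1: CrCl = (140 − 59) × 126 / (72 × 2.421) = 10206.0 / 174.31 ≈ 58.6 mL/min
Patient 2: SCr = 235 / 88.4 = 2.658 mg/dL
Patient 2: CrCl = (140 − 79) × 90 / (72 × 2.658) × 0.85 = 5490.0 / 191.38 × 0.85 ≈ 24.4 mL/min
|58.6 − 24.4| = 34.2 mL/min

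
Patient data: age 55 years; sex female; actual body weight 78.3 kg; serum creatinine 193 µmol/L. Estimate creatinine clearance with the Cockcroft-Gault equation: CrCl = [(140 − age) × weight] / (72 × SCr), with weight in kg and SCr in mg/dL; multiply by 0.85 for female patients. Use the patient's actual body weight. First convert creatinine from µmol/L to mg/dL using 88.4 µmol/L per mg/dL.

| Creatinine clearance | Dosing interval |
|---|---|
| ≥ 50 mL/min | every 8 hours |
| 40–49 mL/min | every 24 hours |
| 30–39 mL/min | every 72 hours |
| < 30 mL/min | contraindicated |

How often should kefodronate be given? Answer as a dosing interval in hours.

every 72 hours

SCr = 193 / 88.4 = 2.183 mg/dL
CrCl = (140 − 55) × 78.3 / (72 × 2.183) × 0.85 = 6655.5 / 157.18 × 0.85 ≈ 36.0 mL/min
CrCl ≈ 36 mL/min → bracket 30–39 mL/min → every 72 hours.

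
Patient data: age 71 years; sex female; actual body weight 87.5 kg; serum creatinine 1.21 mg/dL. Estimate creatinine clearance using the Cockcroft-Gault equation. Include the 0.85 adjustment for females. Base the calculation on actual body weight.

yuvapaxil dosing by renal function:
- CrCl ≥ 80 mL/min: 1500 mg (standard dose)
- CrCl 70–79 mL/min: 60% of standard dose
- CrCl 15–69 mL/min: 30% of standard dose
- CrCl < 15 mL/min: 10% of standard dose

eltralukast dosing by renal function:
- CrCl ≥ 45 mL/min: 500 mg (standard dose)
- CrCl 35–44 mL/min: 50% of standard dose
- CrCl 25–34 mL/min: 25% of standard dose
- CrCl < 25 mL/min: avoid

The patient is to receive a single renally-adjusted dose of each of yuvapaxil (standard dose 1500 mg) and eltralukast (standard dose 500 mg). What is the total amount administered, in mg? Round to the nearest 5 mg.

CrCl = (140 − 71) × 87.5 / (72 × 1.21) × 0.85 = 6037.5 / 87.12 × 0.85 ≈ 58.9 mL/min
CrCl ≈ 59 mL/min.
yuvapaxil: 15–69 mL/min → 30% of 1500 mg = 450 mg.
eltralukast: ≥ 45 mL/min → 100% of 500 mg = 500 mg.
Total = 450 + 500 = 950 mg.

950 mg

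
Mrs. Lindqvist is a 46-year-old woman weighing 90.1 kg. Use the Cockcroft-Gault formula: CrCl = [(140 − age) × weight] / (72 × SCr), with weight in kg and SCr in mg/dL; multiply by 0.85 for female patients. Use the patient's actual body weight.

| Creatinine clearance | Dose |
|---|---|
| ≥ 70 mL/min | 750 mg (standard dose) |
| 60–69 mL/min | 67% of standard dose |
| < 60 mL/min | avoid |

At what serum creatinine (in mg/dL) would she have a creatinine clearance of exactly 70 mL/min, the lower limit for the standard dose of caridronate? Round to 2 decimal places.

1.43 mg/dL

Standard dose requires CrCl ≥ 70 mL/min.
Set (140 − 46) × 90.1 × 0.85 / (72 × SCr) = 70
SCr = (140 − 46) × 90.1 × 0.85 / (72 × 70) = 1.428 mg/dL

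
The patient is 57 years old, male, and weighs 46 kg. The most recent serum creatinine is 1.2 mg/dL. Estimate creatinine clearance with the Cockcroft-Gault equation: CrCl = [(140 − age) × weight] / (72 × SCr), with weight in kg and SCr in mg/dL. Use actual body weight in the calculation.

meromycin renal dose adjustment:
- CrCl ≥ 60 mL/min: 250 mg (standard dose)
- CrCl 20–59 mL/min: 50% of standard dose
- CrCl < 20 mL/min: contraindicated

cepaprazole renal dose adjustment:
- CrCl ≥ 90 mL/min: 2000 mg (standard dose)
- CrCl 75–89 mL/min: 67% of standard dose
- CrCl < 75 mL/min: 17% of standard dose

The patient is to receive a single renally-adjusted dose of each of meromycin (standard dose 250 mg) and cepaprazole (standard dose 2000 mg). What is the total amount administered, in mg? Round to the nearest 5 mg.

465 mg

CrCl = (140 − 57) × 46 / (72 × 1.2) = 3818.0 / 86.40 ≈ 44.2 mL/min
CrCl ≈ 44 mL/min.
meromycin: 20–59 mL/min → 50% of 250 mg = 125 mg.
cepaprazole: < 75 mL/min → 17% of 2000 mg = 340 mg.
Total = 125 + 340 = 465 mg.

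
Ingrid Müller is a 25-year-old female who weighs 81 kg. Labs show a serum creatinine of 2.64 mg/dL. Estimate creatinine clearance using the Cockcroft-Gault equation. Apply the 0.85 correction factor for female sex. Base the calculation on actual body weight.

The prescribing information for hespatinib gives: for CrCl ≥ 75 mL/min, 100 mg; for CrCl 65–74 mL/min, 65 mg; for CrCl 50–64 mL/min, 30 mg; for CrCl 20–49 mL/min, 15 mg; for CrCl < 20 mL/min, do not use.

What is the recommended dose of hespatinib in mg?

CrCl = (140 − 25) × 81 / (72 × 2.64) × 0.85 = 9315.0 / 190.08 × 0.85 ≈ 41.7 mL/min
CrCl ≈ 42 mL/min → bracket 20–49 mL/min.
Dose for this bracket: 15 mg.

15 mg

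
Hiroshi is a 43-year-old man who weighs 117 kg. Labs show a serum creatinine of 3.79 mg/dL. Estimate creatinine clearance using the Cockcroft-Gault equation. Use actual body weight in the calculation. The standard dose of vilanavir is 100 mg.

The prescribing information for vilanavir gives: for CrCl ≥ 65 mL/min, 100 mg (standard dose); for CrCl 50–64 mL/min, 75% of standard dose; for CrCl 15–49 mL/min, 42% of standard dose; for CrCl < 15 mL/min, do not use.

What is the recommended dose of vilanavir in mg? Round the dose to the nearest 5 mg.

40 mg

CrCl = (140 − 43) × 117 / (72 × 3.79) = 11349.0 / 272.88 ≈ 41.6 mL/min
CrCl ≈ 42 mL/min → bracket 15–49 mL/min.
42% of 100 mg = 42 mg → 40 mg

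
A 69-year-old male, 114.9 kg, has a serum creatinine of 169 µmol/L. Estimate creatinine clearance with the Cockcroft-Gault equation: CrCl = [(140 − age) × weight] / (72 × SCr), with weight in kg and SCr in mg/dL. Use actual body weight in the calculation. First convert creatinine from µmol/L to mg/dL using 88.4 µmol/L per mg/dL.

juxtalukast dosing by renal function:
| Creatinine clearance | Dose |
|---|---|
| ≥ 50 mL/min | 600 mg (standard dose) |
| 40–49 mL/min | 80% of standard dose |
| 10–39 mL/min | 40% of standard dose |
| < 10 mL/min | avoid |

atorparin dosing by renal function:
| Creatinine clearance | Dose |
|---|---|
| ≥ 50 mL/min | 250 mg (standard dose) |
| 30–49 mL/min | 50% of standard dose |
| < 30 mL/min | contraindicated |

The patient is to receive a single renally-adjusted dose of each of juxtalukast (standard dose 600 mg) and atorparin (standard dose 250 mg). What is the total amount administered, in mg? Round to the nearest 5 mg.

SCr = 169 / 88.4 = 1.912 mg/dL
CrCl = (140 − 69) × 114.9 / (72 × 1.912) = 8157.9 / 137.66 ≈ 59.3 mL/min
CrCl ≈ 59 mL/min.
juxtalukast: ≥ 50 mL/min → 100% of 600 mg = 600 mg.
atorparin: ≥ 50 mL/min → 100% of 250 mg = 250 mg.
Total = 600 + 250 = 850 mg.

850 mg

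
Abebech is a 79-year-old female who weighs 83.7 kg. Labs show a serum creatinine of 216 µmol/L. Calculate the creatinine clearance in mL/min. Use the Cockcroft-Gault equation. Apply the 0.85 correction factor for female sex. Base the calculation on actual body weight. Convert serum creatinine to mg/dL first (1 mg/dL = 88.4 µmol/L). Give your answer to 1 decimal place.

24.7 mL/min

SCr = 216 / 88.4 = 2.443 mg/dL
CrCl = (140 − 79) × 83.7 / (72 × 2.443) × 0.85 = 5105.7 / 175.90 × 0.85 ≈ 24.7 mL/min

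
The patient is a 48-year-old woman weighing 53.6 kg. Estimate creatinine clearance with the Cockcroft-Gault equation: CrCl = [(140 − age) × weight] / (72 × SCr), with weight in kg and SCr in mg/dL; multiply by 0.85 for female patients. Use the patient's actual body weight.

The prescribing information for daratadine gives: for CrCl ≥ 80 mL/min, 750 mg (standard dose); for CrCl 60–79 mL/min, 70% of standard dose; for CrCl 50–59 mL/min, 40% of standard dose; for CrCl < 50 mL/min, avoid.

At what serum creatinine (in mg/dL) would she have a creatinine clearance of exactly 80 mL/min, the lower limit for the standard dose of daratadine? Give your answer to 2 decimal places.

Standard dose requires CrCl ≥ 80 mL/min.
Set (140 − 48) × 53.6 × 0.85 / (72 × SCr) = 80
SCr = (140 − 48) × 53.6 × 0.85 / (72 × 80) = 0.728 mg/dL

0.73 mg/dL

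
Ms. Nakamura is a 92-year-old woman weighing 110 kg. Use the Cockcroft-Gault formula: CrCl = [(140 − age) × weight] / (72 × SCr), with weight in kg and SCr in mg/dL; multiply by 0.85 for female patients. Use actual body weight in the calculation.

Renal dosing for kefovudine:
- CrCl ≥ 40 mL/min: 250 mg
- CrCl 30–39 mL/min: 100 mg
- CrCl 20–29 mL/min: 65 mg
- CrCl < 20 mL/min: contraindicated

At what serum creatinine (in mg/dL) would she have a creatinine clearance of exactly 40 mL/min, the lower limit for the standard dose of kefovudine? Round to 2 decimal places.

1.56 mg/dL

Standard dose requires CrCl ≥ 40 mL/min.
Set (140 − 92) × 110 × 0.85 / (72 × SCr) = 40
SCr = (140 − 92) × 110 × 0.85 / (72 × 40) = 1.558 mg/dL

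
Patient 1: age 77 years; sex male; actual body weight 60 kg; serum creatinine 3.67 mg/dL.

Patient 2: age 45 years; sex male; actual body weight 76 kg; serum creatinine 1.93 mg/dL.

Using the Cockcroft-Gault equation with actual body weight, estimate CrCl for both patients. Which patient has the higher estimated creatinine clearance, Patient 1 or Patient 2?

Patient 2

Patient 1: CrCl = (140 − 77) × 60 / (72 × 3.67) = 3780.0 / 264.24 ≈ 14.3 mL/min
Patient 2: CrCl = (140 − 45) × 76 / (72 × 1.93) = 7220.0 / 138.96 ≈ 52.0 mL/min
14.3 vs 52.0 mL/min → Patient 2 is higher.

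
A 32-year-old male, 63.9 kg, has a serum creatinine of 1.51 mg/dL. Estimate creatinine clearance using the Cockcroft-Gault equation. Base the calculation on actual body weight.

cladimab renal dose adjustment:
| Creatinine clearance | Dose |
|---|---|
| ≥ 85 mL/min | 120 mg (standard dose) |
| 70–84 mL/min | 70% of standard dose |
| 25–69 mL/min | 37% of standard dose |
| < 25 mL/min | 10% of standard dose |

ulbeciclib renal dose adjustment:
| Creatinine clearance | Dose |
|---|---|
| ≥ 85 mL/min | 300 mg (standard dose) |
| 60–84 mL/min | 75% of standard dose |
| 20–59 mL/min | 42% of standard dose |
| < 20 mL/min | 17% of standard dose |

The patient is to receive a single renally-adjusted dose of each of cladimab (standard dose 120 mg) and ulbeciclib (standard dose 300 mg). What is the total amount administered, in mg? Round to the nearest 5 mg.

270 mg

CrCl = (140 − 32) × 63.9 / (72 × 1.51) = 6901.2 / 108.72 ≈ 63.5 mL/min
CrCl ≈ 63 mL/min.
cladimab: 25–69 mL/min → 37% of 120 mg = 44.4 mg.
ulbeciclib: 60–84 mL/min → 75% of 300 mg = 225 mg.
Total = 44.4 + 225 = 269.4 mg.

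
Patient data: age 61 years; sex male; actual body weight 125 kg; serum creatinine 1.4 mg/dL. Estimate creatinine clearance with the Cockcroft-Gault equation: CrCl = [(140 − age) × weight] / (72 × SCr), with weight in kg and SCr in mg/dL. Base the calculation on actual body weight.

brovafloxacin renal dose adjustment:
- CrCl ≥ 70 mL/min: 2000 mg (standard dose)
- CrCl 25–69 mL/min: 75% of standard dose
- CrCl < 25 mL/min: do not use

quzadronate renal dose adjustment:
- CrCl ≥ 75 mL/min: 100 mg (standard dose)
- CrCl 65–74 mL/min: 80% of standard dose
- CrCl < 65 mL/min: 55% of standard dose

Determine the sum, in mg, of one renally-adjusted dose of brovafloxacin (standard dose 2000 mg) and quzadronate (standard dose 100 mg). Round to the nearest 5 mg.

CrCl = (140 − 61) × 125 / (72 × 1.4) = 9875.0 / 100.80 ≈ 98.0 mL/min
CrCl ≈ 98 mL/min.
brovafloxacin: ≥ 70 mL/min → 100% of 2000 mg = 2000 mg.
quzadronate: ≥ 75 mL/min → 100% of 100 mg = 100 mg.
Total = 2000 + 100 = 2100 mg.

2100 mg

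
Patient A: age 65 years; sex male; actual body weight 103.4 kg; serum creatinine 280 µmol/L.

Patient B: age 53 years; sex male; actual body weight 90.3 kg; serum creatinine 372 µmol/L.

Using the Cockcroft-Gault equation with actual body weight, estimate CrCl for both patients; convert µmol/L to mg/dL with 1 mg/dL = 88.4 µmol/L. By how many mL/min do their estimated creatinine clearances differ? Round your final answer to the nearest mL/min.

Patient A: SCr = 280 / 88.4 = 3.167 mg/dL
Patient A: CrCl = (140 − 65) × 103.4 / (72 × 3.167) = 7755.0 / 228.02 ≈ 34.0 mL/min
Patient B: SCr = 372 / 88.4 = 4.208 mg/dL
Patient B: CrCl = (140 − 53) × 90.3 / (72 × 4.208) = 7856.1 / 302.98 ≈ 25.9 mL/min
|34.0 − 25.9| = 8.1 mL/min

8 mL/min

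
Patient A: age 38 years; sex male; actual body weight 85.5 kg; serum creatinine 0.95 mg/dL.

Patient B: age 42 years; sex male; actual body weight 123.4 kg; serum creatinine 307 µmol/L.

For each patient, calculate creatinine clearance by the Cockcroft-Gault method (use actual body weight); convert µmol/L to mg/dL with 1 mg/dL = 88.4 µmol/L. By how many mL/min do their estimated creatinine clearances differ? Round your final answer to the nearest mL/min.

Patient A: CrCl = (140 − 38) × 85.5 / (72 × 0.95) = 8721.0 / 68.40 ≈ 127.5 mL/min
Patient B: SCr = 307 / 88.4 = 3.473 mg/dL
Patient B: CrCl = (140 − 42) × 123.4 / (72 × 3.473) = 12093.2 / 250.06 ≈ 48.4 mL/min
|127.5 − 48.4| = 79.1 mL/min

79 mL/min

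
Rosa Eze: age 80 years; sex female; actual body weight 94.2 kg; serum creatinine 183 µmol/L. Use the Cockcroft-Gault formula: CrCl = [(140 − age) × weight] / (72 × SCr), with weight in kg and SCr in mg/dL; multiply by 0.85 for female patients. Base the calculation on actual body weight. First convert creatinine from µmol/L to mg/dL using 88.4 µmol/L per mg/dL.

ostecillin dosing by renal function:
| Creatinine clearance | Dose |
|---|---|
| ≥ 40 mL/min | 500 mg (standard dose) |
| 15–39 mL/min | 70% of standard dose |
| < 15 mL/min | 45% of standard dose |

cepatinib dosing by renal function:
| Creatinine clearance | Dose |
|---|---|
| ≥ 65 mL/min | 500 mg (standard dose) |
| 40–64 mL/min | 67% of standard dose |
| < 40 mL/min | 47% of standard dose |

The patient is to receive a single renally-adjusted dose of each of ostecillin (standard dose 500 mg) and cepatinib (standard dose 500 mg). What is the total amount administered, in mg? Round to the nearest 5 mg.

SCr = 183 / 88.4 = 2.07 mg/dL
CrCl = (140 − 80) × 94.2 / (72 × 2.07) × 0.85 = 5652.0 / 149.04 × 0.85 ≈ 32.2 mL/min
CrCl ≈ 32 mL/min.
ostecillin: 15–39 mL/min → 70% of 500 mg = 350 mg.
cepatinib: < 40 mL/min → 47% of 500 mg = 235 mg.
Total = 350 + 235 = 585 mg.

585 mg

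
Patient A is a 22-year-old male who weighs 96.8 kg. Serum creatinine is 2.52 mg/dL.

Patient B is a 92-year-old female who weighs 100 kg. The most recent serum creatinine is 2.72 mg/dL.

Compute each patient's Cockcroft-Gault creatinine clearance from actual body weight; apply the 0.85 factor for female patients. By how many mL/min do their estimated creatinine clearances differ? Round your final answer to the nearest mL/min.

42 mL/min

Patient A: CrCl = (140 − 22) × 96.8 / (72 × 2.52) = 11422.4 / 181.44 ≈ 63.0 mL/min
Patient B: CrCl = (140 − 92) × 100 / (72 × 2.72) × 0.85 = 4800.0 / 195.84 × 0.85 ≈ 20.8 mL/min
|63.0 − 20.8| = 42.2 mL/min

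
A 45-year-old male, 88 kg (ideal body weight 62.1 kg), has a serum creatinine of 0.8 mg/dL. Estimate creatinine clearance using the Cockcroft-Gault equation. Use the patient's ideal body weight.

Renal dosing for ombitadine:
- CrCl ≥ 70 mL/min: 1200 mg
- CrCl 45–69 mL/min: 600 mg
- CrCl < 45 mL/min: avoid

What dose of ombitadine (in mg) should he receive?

1200 mg

CrCl = (140 − 45) × 62.1 / (72 × 0.8) = 5899.5 / 57.60 ≈ 102.4 mL/min
CrCl ≈ 102 mL/min → bracket ≥ 70 mL/min.
Dose for this bracket: 1200 mg.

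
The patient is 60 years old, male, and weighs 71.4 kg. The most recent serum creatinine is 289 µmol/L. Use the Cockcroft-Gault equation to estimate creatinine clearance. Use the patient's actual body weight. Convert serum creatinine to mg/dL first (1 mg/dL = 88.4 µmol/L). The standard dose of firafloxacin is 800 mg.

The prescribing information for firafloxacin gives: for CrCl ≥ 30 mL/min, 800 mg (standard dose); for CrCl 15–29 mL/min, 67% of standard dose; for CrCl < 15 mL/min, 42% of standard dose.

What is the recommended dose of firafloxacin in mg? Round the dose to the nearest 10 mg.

SCr = 289 / 88.4 = 3.269 mg/dL
CrCl = (140 − 60) × 71.4 / (72 × 3.269) = 5712.0 / 235.37 ≈ 24.3 mL/min
CrCl ≈ 24 mL/min → bracket 15–29 mL/min.
67% of 800 mg = 536 mg → 540 mg

540 mg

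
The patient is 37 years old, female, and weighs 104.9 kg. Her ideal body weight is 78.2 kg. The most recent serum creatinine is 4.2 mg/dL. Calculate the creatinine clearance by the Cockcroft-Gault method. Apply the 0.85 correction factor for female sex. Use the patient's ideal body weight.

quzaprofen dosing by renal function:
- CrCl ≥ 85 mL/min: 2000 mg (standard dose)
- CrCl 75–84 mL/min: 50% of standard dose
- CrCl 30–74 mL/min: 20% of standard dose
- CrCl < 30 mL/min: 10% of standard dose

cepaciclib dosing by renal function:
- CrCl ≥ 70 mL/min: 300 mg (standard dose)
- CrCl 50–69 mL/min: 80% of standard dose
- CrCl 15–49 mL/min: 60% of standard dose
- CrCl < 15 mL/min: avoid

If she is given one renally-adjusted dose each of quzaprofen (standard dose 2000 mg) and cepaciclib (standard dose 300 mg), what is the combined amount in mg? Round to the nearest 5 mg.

380 mg

CrCl = (140 − 37) × 78.2 / (72 × 4.2) × 0.85 = 8054.6 / 302.40 × 0.85 ≈ 22.6 mL/min
CrCl ≈ 23 mL/min.
quzaprofen: < 30 mL/min → 10% of 2000 mg = 200 mg.
cepaciclib: 15–49 mL/min → 60% of 300 mg = 180 mg.
Total = 200 + 180 = 380 mg.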